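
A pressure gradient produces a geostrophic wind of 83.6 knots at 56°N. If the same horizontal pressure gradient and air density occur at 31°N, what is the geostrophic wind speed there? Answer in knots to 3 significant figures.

With the same pressure gradient and density, V_g ∝ 1/f ∝ 1/sin φ.
V₂ = V₁ · sin φ₁ / sin φ₂ = 83.6 × sin 56° / sin 31°
V₂ = 83.6 × 0.8290/0.5150 = 135 knots

135 knots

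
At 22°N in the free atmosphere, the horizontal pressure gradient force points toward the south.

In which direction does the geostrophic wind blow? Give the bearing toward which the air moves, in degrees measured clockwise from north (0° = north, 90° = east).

The pressure-gradient force points toward the south (bearing 180°).
Geostrophic balance: in the Northern Hemisphere the Coriolis force deflects motion to the right, so the geostrophic wind blows 90° to the right of the pressure-gradient force (low pressure on the left).
Rotating 180° by 90° clockwise gives 270° — the wind blows toward the west.

270°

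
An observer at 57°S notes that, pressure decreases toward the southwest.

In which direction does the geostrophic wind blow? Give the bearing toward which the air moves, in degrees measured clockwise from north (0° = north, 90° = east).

135°

The pressure-gradient force points toward the southwest (bearing 225°).
Geostrophic balance: in the Southern Hemisphere the Coriolis force deflects motion to the left, so the geostrophic wind blows 90° to the left of the pressure-gradient force (low pressure on the right).
Rotating 225° by 90° counterclockwise gives 135° — the wind blows toward the southeast.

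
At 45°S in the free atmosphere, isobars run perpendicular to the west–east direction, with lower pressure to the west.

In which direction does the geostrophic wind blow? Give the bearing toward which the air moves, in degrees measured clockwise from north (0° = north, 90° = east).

The pressure-gradient force points toward the west (bearing 270°).
Geostrophic balance: in the Southern Hemisphere the Coriolis force deflects motion to the left, so the geostrophic wind blows 90° to the left of the pressure-gradient force (low pressure on the right).
Rotating 270° by 90° counterclockwise gives 180° — the wind blows toward the south.

180°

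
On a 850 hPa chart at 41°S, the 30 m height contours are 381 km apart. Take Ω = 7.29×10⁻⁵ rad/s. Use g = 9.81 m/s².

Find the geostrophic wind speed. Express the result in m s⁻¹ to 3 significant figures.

Coriolis parameter at 41°S:
f = 2Ω sin φ = 2 × 7.29×10⁻⁵ × sin 41° = 9.57×10⁻⁵ s⁻¹
Height gradient: |∂Z/∂n| = 30 m / 381000 m = 7.87×10⁻⁵
On a pressure surface, geostrophic balance gives V_g = (g/f)|∂Z/∂n|:
V_g = 9.81 × 7.87×10⁻⁵ / 9.57×10⁻⁵ = 8.08 m/s

8.08 m s⁻¹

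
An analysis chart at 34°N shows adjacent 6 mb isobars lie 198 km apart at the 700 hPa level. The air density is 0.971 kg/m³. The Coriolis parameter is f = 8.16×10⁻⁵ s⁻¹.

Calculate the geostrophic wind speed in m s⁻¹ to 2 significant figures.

Pressure gradient: |∂P/∂n| = 600 Pa / 198000 m = 3.03×10⁻³ Pa/m
Geostrophic balance (pressure-gradient force = Coriolis force):
V_g = (1/(fρ)) |∂P/∂n| = 3.03×10⁻³ / (8.16×10⁻⁵ × 0.971) = 38.2 m/s

38 m s⁻¹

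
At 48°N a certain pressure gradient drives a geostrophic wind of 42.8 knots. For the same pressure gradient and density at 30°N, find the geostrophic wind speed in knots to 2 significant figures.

With the same pressure gradient and density, V_g ∝ 1/f ∝ 1/sin φ.
V₂ = V₁ · sin φ₁ / sin φ₂ = 42.8 × sin 48° / sin 30°
V₂ = 42.8 × 0.7431/0.5000 = 64 knots

64 knots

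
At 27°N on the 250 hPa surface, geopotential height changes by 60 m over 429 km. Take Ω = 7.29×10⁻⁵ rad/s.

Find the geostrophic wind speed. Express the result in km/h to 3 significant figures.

74.6 km/h

Coriolis parameter at 27°N:
f = 2Ω sin φ = 2 × 7.29×10⁻⁵ × sin 27° = 6.62×10⁻⁵ s⁻¹
Height gradient: |∂Z/∂n| = 60 m / 429000 m = 1.40×10⁻⁴
On a pressure surface, geostrophic balance gives V_g = (g/f)|∂Z/∂n|:
V_g = 9.81 × 1.40×10⁻⁴ / 6.62×10⁻⁵ = 20.7 m/s
Converting: 20.7 m/s × 3.6 = 74.6 km/h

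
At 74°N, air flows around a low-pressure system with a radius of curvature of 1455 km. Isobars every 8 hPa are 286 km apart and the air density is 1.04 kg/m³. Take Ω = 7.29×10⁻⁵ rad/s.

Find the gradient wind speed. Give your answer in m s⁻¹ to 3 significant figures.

17.7 m s⁻¹

Coriolis parameter at 74°N:
f = 2Ω sin φ = 2 × 7.29×10⁻⁵ × sin 74° = 1.40×10⁻⁴ s⁻¹
Pressure gradient: |∂P/∂n| = 800 Pa / 286000 m = 2.80×10⁻³ Pa/m
Geostrophic speed: V_g = |∂P/∂n|/(fρ) = 2.80×10⁻³/(1.40×10⁻⁴ × 1.04) = 19.2 m/s
Around a low, centrifugal force acts outward with Coriolis, so pressure-gradient force balances both:
(1/ρ)|∂P/∂n| = fV + V²/R  →  V² + fR·V − fR·V_g = 0
With fR = 1.40×10⁻⁴ × 1455×10³ m = 204 m/s:
V = [−fR + √((fR)² + 4 fR V_g)]/2 = [−204 + √(204² + 4×204×19.2)]/2 = 17.7 m/s
Subgeostrophic (V < V_g = 19.2 m/s), as expected around a low.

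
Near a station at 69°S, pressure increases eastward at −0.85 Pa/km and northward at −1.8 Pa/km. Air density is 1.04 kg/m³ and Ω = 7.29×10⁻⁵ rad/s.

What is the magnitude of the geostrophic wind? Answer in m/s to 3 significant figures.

Coriolis parameter at 69°S:
f = 2Ω sin φ = 2 × 7.29×10⁻⁵ × sin 69° = 1.36×10⁻⁴ s⁻¹
In the Southern Hemisphere f is negative: f = −1.36×10⁻⁴ s⁻¹.
Component geostrophic relations (x east, y north):
u_g = −(1/(fρ)) ∂P/∂y,  v_g = (1/(fρ)) ∂P/∂x
u_g = −(−1.8×10⁻³)/(−1.36×10⁻⁴ × 1.04) = −12.7 m/s;  v_g = (−0.85×10⁻³)/(−1.36×10⁻⁴ × 1.04) = 6.00 m/s
|V_g| = √(u_g² + v_g²) = 14.1 m/s

14.1 m/s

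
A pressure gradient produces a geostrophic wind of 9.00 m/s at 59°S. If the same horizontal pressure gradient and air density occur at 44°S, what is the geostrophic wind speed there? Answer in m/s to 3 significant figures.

11.1 m/s

With the same pressure gradient and density, V_g ∝ 1/f ∝ 1/sin φ.
V₂ = V₁ · sin φ₁ / sin φ₂ = 9.00 × sin 59° / sin 44°
V₂ = 9.00 × 0.8572/0.6947 = 11.1 m/s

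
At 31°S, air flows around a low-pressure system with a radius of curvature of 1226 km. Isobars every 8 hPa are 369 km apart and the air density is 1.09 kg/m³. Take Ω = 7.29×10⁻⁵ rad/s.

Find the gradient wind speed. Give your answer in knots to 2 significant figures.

42 knots

Coriolis parameter at 31°S:
f = 2Ω sin φ = 2 × 7.29×10⁻⁵ × sin 31° = 7.51×10⁻⁵ s⁻¹
Pressure gradient: |∂P/∂n| = 800 Pa / 369000 m = 2.17×10⁻³ Pa/m
Geostrophic speed: V_g = |∂P/∂n|/(fρ) = 2.17×10⁻³/(7.51×10⁻⁵ × 1.09) = 26.5 m/s
Around a low, centrifugal force acts outward with Coriolis, so pressure-gradient force balances both:
(1/ρ)|∂P/∂n| = fV + V²/R  →  V² + fR·V − fR·V_g = 0
With fR = 7.51×10⁻⁵ × 1226×10³ m = 92.1 m/s:
V = [−fR + √((fR)² + 4 fR V_g)]/2 = [−92.1 + √(92.1² + 4×92.1×26.5)]/2 = 21.5 m/s
Subgeostrophic (V < V_g = 26.5 m/s), as expected around a low.
Converting: 21.5 m/s × 1.944 = 42 knots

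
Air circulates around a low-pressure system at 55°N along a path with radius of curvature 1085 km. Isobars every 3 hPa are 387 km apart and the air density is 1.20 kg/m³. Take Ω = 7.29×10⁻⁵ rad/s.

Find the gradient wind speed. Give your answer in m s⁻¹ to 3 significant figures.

5.20 m s⁻¹

Coriolis parameter at 55°N:
f = 2Ω sin φ = 2 × 7.29×10⁻⁵ × sin 55° = 1.19×10⁻⁴ s⁻¹
Pressure gradient: |∂P/∂n| = 300 Pa / 387000 m = 7.75×10⁻⁴ Pa/m
Geostrophic speed: V_g = |∂P/∂n|/(fρ) = 7.75×10⁻⁴/(1.19×10⁻⁴ × 1.20) = 5.41 m/s
Around a low, centrifugal force acts outward with Coriolis, so pressure-gradient force balances both:
(1/ρ)|∂P/∂n| = fV + V²/R  →  V² + fR·V − fR·V_g = 0
With fR = 1.19×10⁻⁴ × 1085×10³ m = 130 m/s:
V = [−fR + √((fR)² + 4 fR V_g)]/2 = [−130 + √(130² + 4×130×5.41)]/2 = 5.2 m/s
Subgeostrophic (V < V_g = 5.41 m/s), as expected around a low.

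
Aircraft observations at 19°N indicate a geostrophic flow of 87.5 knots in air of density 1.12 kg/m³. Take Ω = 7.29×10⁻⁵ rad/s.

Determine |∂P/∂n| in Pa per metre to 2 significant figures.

Coriolis parameter at 19°N:
f = 2Ω sin φ = 2 × 7.29×10⁻⁵ × sin 19° = 4.75×10⁻⁵ s⁻¹
Wind speed in SI: 87.5 knots = 45.0 m/s
Geostrophic balance rearranged: |∂P/∂n| = f ρ V_g
|∂P/∂n| = 4.75×10⁻⁵ × 1.12 × 45.0 = 2.39×10⁻³ Pa/m

2.4×10⁻³ Pa/m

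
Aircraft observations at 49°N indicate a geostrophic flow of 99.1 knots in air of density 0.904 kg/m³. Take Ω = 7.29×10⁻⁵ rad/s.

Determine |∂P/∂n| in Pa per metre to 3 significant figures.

5.07×10⁻³ Pa/m

Coriolis parameter at 49°N:
f = 2Ω sin φ = 2 × 7.29×10⁻⁵ × sin 49° = 1.10×10⁻⁴ s⁻¹
Wind speed in SI: 99.1 knots = 51.0 m/s
Geostrophic balance rearranged: |∂P/∂n| = f ρ V_g
|∂P/∂n| = 1.10×10⁻⁴ × 0.904 × 51.0 = 5.07×10⁻³ Pa/m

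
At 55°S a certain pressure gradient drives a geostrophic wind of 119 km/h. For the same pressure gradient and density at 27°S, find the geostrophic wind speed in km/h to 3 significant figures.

With the same pressure gradient and density, V_g ∝ 1/f ∝ 1/sin φ.
V₂ = V₁ · sin φ₁ / sin φ₂ = 119 × sin 55° / sin 27°
V₂ = 119 × 0.8192/0.4540 = 215 km/h

215 km/h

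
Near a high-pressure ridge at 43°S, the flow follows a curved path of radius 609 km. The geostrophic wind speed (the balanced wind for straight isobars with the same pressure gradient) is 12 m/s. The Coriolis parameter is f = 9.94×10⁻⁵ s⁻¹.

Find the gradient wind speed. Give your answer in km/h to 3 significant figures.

59.4 km/h

Around a high, pressure-gradient force acts outward with centrifugal, so Coriolis balances both:
fV = (1/ρ)|∂P/∂n| + V²/R  →  V² − fR·V + fR·V_g = 0
With fR = 9.94×10⁻⁵ × 609×10³ m = 60.5 m/s:
V = [fR − √((fR)² − 4 fR V_g)]/2 = [60.5 − √(60.5² − 4×60.5×12)]/2 = 16.5 m/s
Supergeostrophic (V > V_g = 12 m/s), as expected around a high.
Converting: 16.5 m/s × 3.6 = 59.4 km/h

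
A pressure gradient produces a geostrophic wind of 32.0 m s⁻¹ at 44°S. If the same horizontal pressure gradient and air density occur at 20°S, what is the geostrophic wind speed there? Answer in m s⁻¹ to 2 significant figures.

With the same pressure gradient and density, V_g ∝ 1/f ∝ 1/sin φ.
V₂ = V₁ · sin φ₁ / sin φ₂ = 32.0 × sin 44° / sin 20°
V₂ = 32.0 × 0.6947/0.3420 = 65 m s⁻¹

65 m s⁻¹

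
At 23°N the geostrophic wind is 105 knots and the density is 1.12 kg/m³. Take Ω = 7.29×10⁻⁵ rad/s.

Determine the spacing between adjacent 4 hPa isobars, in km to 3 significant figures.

Coriolis parameter at 23°N:
f = 2Ω sin φ = 2 × 7.29×10⁻⁵ × sin 23° = 5.70×10⁻⁵ s⁻¹
Wind speed in SI: 105 knots = 54.0 m/s
Geostrophic balance rearranged: |∂P/∂n| = f ρ V_g
|∂P/∂n| = 5.70×10⁻⁵ × 1.12 × 54.0 = 3.45×10⁻³ Pa/m
Isobar spacing: Δn = ΔP/|∂P/∂n| = 400 Pa / 3.45×10⁻³ Pa/m = 116059 m ≈ 116 km

116 km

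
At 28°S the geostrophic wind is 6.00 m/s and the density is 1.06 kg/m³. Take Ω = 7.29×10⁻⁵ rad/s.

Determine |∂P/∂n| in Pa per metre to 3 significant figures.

4.35×10⁻⁴ Pa/m

Coriolis parameter at 28°S:
f = 2Ω sin φ = 2 × 7.29×10⁻⁵ × sin 28° = 6.84×10⁻⁵ s⁻¹
Geostrophic balance rearranged: |∂P/∂n| = f ρ V_g
|∂P/∂n| = 6.84×10⁻⁵ × 1.06 × 6.00 = 4.35×10⁻⁴ Pa/m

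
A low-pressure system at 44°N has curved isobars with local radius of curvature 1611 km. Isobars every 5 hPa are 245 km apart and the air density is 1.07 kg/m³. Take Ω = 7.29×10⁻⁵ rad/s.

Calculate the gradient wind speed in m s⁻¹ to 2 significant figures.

Coriolis parameter at 44°N:
f = 2Ω sin φ = 2 × 7.29×10⁻⁵ × sin 44° = 1.01×10⁻⁴ s⁻¹
Pressure gradient: |∂P/∂n| = 500 Pa / 245000 m = 2.04×10⁻³ Pa/m
Geostrophic speed: V_g = |∂P/∂n|/(fρ) = 2.04×10⁻³/(1.01×10⁻⁴ × 1.07) = 18.8 m/s
Around a low, centrifugal force acts outward with Coriolis, so pressure-gradient force balances both:
(1/ρ)|∂P/∂n| = fV + V²/R  →  V² + fR·V − fR·V_g = 0
With fR = 1.01×10⁻⁴ × 1611×10³ m = 163 m/s:
V = [−fR + √((fR)² + 4 fR V_g)]/2 = [−163 + √(163² + 4×163×18.8)]/2 = 17.1 m/s
Subgeostrophic (V < V_g = 18.8 m/s), as expected around a low.

17 m s⁻¹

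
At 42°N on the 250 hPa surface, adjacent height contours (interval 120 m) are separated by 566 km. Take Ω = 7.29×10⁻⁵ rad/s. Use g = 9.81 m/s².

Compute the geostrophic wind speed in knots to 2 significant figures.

41 knots

Coriolis parameter at 42°N:
f = 2Ω sin φ = 2 × 7.29×10⁻⁵ × sin 42° = 9.76×10⁻⁵ s⁻¹
Height gradient: |∂Z/∂n| = 120 m / 566000 m = 2.12×10⁻⁴
On a pressure surface, geostrophic balance gives V_g = (g/f)|∂Z/∂n|:
V_g = 9.81 × 2.12×10⁻⁴ / 9.76×10⁻⁵ = 21.3 m/s
Converting: 21.3 m/s × 1.944 = 41 knots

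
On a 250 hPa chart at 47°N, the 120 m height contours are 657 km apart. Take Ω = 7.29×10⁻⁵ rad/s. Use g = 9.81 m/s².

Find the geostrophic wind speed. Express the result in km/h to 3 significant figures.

Coriolis parameter at 47°N:
f = 2Ω sin φ = 2 × 7.29×10⁻⁵ × sin 47° = 1.07×10⁻⁴ s⁻¹
Height gradient: |∂Z/∂n| = 120 m / 657000 m = 1.83×10⁻⁴
On a pressure surface, geostrophic balance gives V_g = (g/f)|∂Z/∂n|:
V_g = 9.81 × 1.83×10⁻⁴ / 1.07×10⁻⁴ = 16.8 m/s
Converting: 16.8 m/s × 3.6 = 60.5 km/h

60.5 km/h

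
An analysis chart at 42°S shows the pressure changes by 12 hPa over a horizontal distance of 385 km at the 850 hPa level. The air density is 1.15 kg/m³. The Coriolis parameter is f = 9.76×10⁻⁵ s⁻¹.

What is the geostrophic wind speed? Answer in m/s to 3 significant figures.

Pressure gradient: |∂P/∂n| = 1200 Pa / 385000 m = 3.12×10⁻³ Pa/m
Geostrophic balance (pressure-gradient force = Coriolis force):
V_g = (1/(fρ)) |∂P/∂n| = 3.12×10⁻³ / (9.76×10⁻⁵ × 1.15) = 27.8 m/s

27.8 m/s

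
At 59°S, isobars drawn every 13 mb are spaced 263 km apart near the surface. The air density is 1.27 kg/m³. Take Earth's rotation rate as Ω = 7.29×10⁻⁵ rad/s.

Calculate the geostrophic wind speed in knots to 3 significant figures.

60.5 knots

Coriolis parameter at 59°S:
f = 2Ω sin φ = 2 × 7.29×10⁻⁵ × sin 59° = 1.25×10⁻⁴ s⁻¹
Pressure gradient: |∂P/∂n| = 1300 Pa / 263000 m = 4.94×10⁻³ Pa/m
Geostrophic balance (pressure-gradient force = Coriolis force):
V_g = (1/(fρ)) |∂P/∂n| = 4.94×10⁻³ / (1.25×10⁻⁴ × 1.27) = 31.1 m/s
Converting: 31.1 m/s × 1.944 = 60.5 knots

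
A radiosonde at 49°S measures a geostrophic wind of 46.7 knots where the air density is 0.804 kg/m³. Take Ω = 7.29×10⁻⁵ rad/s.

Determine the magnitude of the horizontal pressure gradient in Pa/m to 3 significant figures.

2.13×10⁻³ Pa/m

Coriolis parameter at 49°S:
f = 2Ω sin φ = 2 × 7.29×10⁻⁵ × sin 49° = 1.10×10⁻⁴ s⁻¹
Wind speed in SI: 46.7 knots = 24.0 m/s
Geostrophic balance rearranged: |∂P/∂n| = f ρ V_g
|∂P/∂n| = 1.10×10⁻⁴ × 0.804 × 24.0 = 2.13×10⁻³ Pa/m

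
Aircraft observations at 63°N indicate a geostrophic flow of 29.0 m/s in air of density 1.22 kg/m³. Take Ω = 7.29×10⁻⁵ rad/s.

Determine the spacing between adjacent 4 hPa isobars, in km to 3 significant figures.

Coriolis parameter at 63°N:
f = 2Ω sin φ = 2 × 7.29×10⁻⁵ × sin 63° = 1.30×10⁻⁴ s⁻¹
Geostrophic balance rearranged: |∂P/∂n| = f ρ V_g
|∂P/∂n| = 1.30×10⁻⁴ × 1.22 × 29.0 = 4.60×10⁻³ Pa/m
Isobar spacing: Δn = ΔP/|∂P/∂n| = 400 Pa / 4.60×10⁻³ Pa/m = 87029 m ≈ 87.0 km

87.0 km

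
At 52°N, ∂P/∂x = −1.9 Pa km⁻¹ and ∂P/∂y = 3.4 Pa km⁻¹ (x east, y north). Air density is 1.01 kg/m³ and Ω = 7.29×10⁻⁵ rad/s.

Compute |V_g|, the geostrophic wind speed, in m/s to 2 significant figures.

Coriolis parameter at 52°N:
f = 2Ω sin φ = 2 × 7.29×10⁻⁵ × sin 52° = 1.15×10⁻⁴ s⁻¹
Component geostrophic relations (x east, y north):
u_g = −(1/(fρ)) ∂P/∂y,  v_g = (1/(fρ)) ∂P/∂x
u_g = −(3.4×10⁻³)/(1.15×10⁻⁴ × 1.01) = −29.3 m/s;  v_g = (−1.9×10⁻³)/(1.15×10⁻⁴ × 1.01) = −16.4 m/s
|V_g| = √(u_g² + v_g²) = 33.6 m/s

34 m/s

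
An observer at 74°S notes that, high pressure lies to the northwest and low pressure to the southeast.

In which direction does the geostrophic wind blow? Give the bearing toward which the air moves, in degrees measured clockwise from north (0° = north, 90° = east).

045°

The pressure-gradient force points toward the southeast (bearing 135°).
Geostrophic balance: in the Southern Hemisphere the Coriolis force deflects motion to the left, so the geostrophic wind blows 90° to the left of the pressure-gradient force (low pressure on the right).
Rotating 135° by 90° counterclockwise gives 045° — the wind blows toward the northeast.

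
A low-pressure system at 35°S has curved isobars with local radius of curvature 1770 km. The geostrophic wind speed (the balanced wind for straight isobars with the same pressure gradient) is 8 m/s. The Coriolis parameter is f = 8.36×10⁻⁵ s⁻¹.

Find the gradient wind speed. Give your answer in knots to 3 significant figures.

Around a low, centrifugal force acts outward with Coriolis, so pressure-gradient force balances both:
(1/ρ)|∂P/∂n| = fV + V²/R  →  V² + fR·V − fR·V_g = 0
With fR = 8.36×10⁻⁵ × 1770×10³ m = 148 m/s:
V = [−fR + √((fR)² + 4 fR V_g)]/2 = [−148 + √(148² + 4×148×8)]/2 = 7.61 m/s
Subgeostrophic (V < V_g = 8 m/s), as expected around a low.
Converting: 7.61 m/s × 1.944 = 14.8 knots

14.8 knots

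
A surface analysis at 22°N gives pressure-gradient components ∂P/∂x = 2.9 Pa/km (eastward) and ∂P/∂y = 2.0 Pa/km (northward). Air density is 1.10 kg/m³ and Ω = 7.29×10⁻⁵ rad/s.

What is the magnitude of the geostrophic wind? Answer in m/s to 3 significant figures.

58.6 m/s

Coriolis parameter at 22°N:
f = 2Ω sin φ = 2 × 7.29×10⁻⁵ × sin 22° = 5.46×10⁻⁵ s⁻¹
Component geostrophic relations (x east, y north):
u_g = −(1/(fρ)) ∂P/∂y,  v_g = (1/(fρ)) ∂P/∂x
u_g = −(2.0×10⁻³)/(5.46×10⁻⁵ × 1.10) = −33.3 m/s;  v_g = (2.9×10⁻³)/(5.46×10⁻⁵ × 1.10) = 48.3 m/s
|V_g| = √(u_g² + v_g²) = 58.6 m/s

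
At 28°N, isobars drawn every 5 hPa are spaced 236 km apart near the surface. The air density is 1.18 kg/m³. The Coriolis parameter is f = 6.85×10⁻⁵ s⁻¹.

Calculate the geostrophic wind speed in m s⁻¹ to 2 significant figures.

Pressure gradient: |∂P/∂n| = 500 Pa / 236000 m = 2.12×10⁻³ Pa/m
Geostrophic balance (pressure-gradient force = Coriolis force):
V_g = (1/(fρ)) |∂P/∂n| = 2.12×10⁻³ / (6.85×10⁻⁵ × 1.18) = 26.2 m/s

26 m s⁻¹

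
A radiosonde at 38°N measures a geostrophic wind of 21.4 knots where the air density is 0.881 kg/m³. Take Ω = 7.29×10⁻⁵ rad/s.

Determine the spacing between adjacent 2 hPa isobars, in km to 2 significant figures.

Coriolis parameter at 38°N:
f = 2Ω sin φ = 2 × 7.29×10⁻⁵ × sin 38° = 8.98×10⁻⁵ s⁻¹
Wind speed in SI: 21.4 knots = 11.0 m/s
Geostrophic balance rearranged: |∂P/∂n| = f ρ V_g
|∂P/∂n| = 8.98×10⁻⁵ × 0.881 × 11.0 = 8.71×10⁻⁴ Pa/m
Isobar spacing: Δn = ΔP/|∂P/∂n| = 200 Pa / 8.71×10⁻⁴ Pa/m = 229722 m ≈ 230 km

230 km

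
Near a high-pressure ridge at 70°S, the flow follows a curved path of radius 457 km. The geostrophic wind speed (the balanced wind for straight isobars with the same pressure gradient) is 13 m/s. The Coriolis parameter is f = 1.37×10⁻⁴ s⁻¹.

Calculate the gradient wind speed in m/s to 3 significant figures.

18.4 m/s

Around a high, pressure-gradient force acts outward with centrifugal, so Coriolis balances both:
fV = (1/ρ)|∂P/∂n| + V²/R  →  V² − fR·V + fR·V_g = 0
With fR = 1.37×10⁻⁴ × 457×10³ m = 62.6 m/s:
V = [fR − √((fR)² − 4 fR V_g)]/2 = [62.6 − √(62.6² − 4×62.6×13)]/2 = 18.4 m/s
Supergeostrophic (V > V_g = 13 m/s), as expected around a high.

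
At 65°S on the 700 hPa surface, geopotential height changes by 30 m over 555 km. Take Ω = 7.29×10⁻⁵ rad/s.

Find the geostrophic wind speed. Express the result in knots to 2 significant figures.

Coriolis parameter at 65°S:
f = 2Ω sin φ = 2 × 7.29×10⁻⁵ × sin 65° = 1.32×10⁻⁴ s⁻¹
Height gradient: |∂Z/∂n| = 30 m / 555000 m = 5.41×10⁻⁵
On a pressure surface, geostrophic balance gives V_g = (g/f)|∂Z/∂n|:
V_g = 9.81 × 5.41×10⁻⁵ / 1.32×10⁻⁴ = 4.01 m/s
Converting: 4.01 m/s × 1.944 = 7.8 knots

7.8 knots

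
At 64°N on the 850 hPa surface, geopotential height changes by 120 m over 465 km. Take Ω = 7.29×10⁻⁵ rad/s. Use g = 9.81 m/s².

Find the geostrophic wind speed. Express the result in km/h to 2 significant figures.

Coriolis parameter at 64°N:
f = 2Ω sin φ = 2 × 7.29×10⁻⁵ × sin 64° = 1.31×10⁻⁴ s⁻¹
Height gradient: |∂Z/∂n| = 120 m / 465000 m = 2.58×10⁻⁴
On a pressure surface, geostrophic balance gives V_g = (g/f)|∂Z/∂n|:
V_g = 9.81 × 2.58×10⁻⁴ / 1.31×10⁻⁴ = 19.3 m/s
Converting: 19.3 m/s × 3.6 = 70 km/h

70 km/h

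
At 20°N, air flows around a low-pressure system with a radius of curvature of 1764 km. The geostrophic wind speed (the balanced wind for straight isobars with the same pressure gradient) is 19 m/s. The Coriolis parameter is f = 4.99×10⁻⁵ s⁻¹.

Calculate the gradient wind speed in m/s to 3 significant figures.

16.1 m/s

Around a low, centrifugal force acts outward with Coriolis, so pressure-gradient force balances both:
(1/ρ)|∂P/∂n| = fV + V²/R  →  V² + fR·V − fR·V_g = 0
With fR = 4.99×10⁻⁵ × 1764×10³ m = 88.0 m/s:
V = [−fR + √((fR)² + 4 fR V_g)]/2 = [−88.0 + √(88.0² + 4×88.0×19)]/2 = 16.1 m/s
Subgeostrophic (V < V_g = 19 m/s), as expected around a low.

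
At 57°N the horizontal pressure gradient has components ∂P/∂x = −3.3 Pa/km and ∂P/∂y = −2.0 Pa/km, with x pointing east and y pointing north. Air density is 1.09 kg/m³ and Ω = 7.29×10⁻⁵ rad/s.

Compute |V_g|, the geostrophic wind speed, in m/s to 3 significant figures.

29.0 m/s

Coriolis parameter at 57°N:
f = 2Ω sin φ = 2 × 7.29×10⁻⁵ × sin 57° = 1.22×10⁻⁴ s⁻¹
Component geostrophic relations (x east, y north):
u_g = −(1/(fρ)) ∂P/∂y,  v_g = (1/(fρ)) ∂P/∂x
u_g = −(−2.0×10⁻³)/(1.22×10⁻⁴ × 1.09) = 15.0 m/s;  v_g = (−3.3×10⁻³)/(1.22×10⁻⁴ × 1.09) = −24.8 m/s
|V_g| = √(u_g² + v_g²) = 29.0 m/s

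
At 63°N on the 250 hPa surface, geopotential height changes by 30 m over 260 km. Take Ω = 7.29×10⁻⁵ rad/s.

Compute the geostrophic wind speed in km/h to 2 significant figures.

Coriolis parameter at 63°N:
f = 2Ω sin φ = 2 × 7.29×10⁻⁵ × sin 63° = 1.30×10⁻⁴ s⁻¹
Height gradient: |∂Z/∂n| = 30 m / 260000 m = 1.15×10⁻⁴
On a pressure surface, geostrophic balance gives V_g = (g/f)|∂Z/∂n|:
V_g = 9.81 × 1.15×10⁻⁴ / 1.30×10⁻⁴ = 8.71 m/s
Converting: 8.71 m/s × 3.6 = 31 km/h

31 km/h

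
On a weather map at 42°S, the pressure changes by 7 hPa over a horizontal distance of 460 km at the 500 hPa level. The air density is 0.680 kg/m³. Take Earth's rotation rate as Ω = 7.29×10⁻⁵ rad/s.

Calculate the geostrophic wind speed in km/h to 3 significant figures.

Coriolis parameter at 42°S:
f = 2Ω sin φ = 2 × 7.29×10⁻⁵ × sin 42° = 9.76×10⁻⁵ s⁻¹
Pressure gradient: |∂P/∂n| = 700 Pa / 460000 m = 1.52×10⁻³ Pa/m
Geostrophic balance (pressure-gradient force = Coriolis force):
V_g = (1/(fρ)) |∂P/∂n| = 1.52×10⁻³ / (9.76×10⁻⁵ × 0.680) = 22.9 m/s
Converting: 22.9 m/s × 3.6 = 82.6 km/h

82.6 km/h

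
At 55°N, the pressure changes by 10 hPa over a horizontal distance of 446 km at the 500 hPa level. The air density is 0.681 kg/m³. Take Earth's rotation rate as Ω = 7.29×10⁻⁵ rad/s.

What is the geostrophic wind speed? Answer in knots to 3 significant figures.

Coriolis parameter at 55°N:
f = 2Ω sin φ = 2 × 7.29×10⁻⁵ × sin 55° = 1.19×10⁻⁴ s⁻¹
Pressure gradient: |∂P/∂n| = 1000 Pa / 446000 m = 2.24×10⁻³ Pa/m
Geostrophic balance (pressure-gradient force = Coriolis force):
V_g = (1/(fρ)) |∂P/∂n| = 2.24×10⁻³ / (1.19×10⁻⁴ × 0.681) = 27.6 m/s
Converting: 27.6 m/s × 1.944 = 53.6 knots

53.6 knots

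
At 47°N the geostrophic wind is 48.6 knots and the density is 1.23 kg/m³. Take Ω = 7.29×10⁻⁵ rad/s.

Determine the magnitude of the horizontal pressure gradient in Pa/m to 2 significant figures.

Coriolis parameter at 47°N:
f = 2Ω sin φ = 2 × 7.29×10⁻⁵ × sin 47° = 1.07×10⁻⁴ s⁻¹
Wind speed in SI: 48.6 knots = 25.0 m/s
Geostrophic balance rearranged: |∂P/∂n| = f ρ V_g
|∂P/∂n| = 1.07×10⁻⁴ × 1.23 × 25.0 = 3.28×10⁻³ Pa/m

3.3×10⁻³ Pa/m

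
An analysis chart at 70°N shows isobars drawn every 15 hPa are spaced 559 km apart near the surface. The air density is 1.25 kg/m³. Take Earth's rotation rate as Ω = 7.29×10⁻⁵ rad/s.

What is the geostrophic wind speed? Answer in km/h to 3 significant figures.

56.4 km/h

Coriolis parameter at 70°N:
f = 2Ω sin φ = 2 × 7.29×10⁻⁵ × sin 70° = 1.37×10⁻⁴ s⁻¹
Pressure gradient: |∂P/∂n| = 1500 Pa / 559000 m = 2.68×10⁻³ Pa/m
Geostrophic balance (pressure-gradient force = Coriolis force):
V_g = (1/(fρ)) |∂P/∂n| = 2.68×10⁻³ / (1.37×10⁻⁴ × 1.25) = 15.7 m/s
Converting: 15.7 m/s × 3.6 = 56.4 km/h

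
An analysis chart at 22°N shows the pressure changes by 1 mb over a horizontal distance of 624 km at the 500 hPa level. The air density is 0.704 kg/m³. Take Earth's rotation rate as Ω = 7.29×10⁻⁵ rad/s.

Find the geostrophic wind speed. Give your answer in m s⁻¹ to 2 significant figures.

Coriolis parameter at 22°N:
f = 2Ω sin φ = 2 × 7.29×10⁻⁵ × sin 22° = 5.46×10⁻⁵ s⁻¹
Pressure gradient: |∂P/∂n| = 100 Pa / 624000 m = 1.60×10⁻⁴ Pa/m
Geostrophic balance (pressure-gradient force = Coriolis force):
V_g = (1/(fρ)) |∂P/∂n| = 1.60×10⁻⁴ / (5.46×10⁻⁵ × 0.704) = 4.17 m/s

4.2 m s⁻¹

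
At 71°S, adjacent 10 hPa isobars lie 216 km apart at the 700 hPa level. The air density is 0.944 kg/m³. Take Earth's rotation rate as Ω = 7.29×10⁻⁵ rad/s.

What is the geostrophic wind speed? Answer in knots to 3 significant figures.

69.2 knots

Coriolis parameter at 71°S:
f = 2Ω sin φ = 2 × 7.29×10⁻⁵ × sin 71° = 1.38×10⁻⁴ s⁻¹
Pressure gradient: |∂P/∂n| = 1000 Pa / 216000 m = 4.63×10⁻³ Pa/m
Geostrophic balance (pressure-gradient force = Coriolis force):
V_g = (1/(fρ)) |∂P/∂n| = 4.63×10⁻³ / (1.38×10⁻⁴ × 0.944) = 35.6 m/s
Converting: 35.6 m/s × 1.944 = 69.2 knots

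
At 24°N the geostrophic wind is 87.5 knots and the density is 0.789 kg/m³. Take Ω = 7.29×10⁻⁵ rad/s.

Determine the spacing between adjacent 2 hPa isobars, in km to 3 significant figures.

Coriolis parameter at 24°N:
f = 2Ω sin φ = 2 × 7.29×10⁻⁵ × sin 24° = 5.93×10⁻⁵ s⁻¹
Wind speed in SI: 87.5 knots = 45.0 m/s
Geostrophic balance rearranged: |∂P/∂n| = f ρ V_g
|∂P/∂n| = 5.93×10⁻⁵ × 0.789 × 45.0 = 2.11×10⁻³ Pa/m
Isobar spacing: Δn = ΔP/|∂P/∂n| = 200 Pa / 2.11×10⁻³ Pa/m = 94959 m ≈ 95.0 km

95.0 km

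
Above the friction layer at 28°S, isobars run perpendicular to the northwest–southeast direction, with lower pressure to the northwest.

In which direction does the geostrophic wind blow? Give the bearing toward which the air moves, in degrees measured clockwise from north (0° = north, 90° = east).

225°

The pressure-gradient force points toward the northwest (bearing 315°).
Geostrophic balance: in the Southern Hemisphere the Coriolis force deflects motion to the left, so the geostrophic wind blows 90° to the left of the pressure-gradient force (low pressure on the right).
Rotating 315° by 90° counterclockwise gives 225° — the wind blows toward the southwest.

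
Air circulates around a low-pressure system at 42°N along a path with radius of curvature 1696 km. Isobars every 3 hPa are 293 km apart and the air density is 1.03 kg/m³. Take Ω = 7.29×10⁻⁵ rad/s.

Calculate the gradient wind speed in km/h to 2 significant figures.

Coriolis parameter at 42°N:
f = 2Ω sin φ = 2 × 7.29×10⁻⁵ × sin 42° = 9.76×10⁻⁵ s⁻¹
Pressure gradient: |∂P/∂n| = 300 Pa / 293000 m = 1.02×10⁻³ Pa/m
Geostrophic speed: V_g = |∂P/∂n|/(fρ) = 1.02×10⁻³/(9.76×10⁻⁵ × 1.03) = 10.2 m/s
Around a low, centrifugal force acts outward with Coriolis, so pressure-gradient force balances both:
(1/ρ)|∂P/∂n| = fV + V²/R  →  V² + fR·V − fR·V_g = 0
With fR = 9.76×10⁻⁵ × 1696×10³ m = 165 m/s:
V = [−fR + √((fR)² + 4 fR V_g)]/2 = [−165 + √(165² + 4×165×10.2)]/2 = 9.63 m/s
Subgeostrophic (V < V_g = 10.2 m/s), as expected around a low.
Converting: 9.63 m/s × 3.6 = 35 km/h

35 km/h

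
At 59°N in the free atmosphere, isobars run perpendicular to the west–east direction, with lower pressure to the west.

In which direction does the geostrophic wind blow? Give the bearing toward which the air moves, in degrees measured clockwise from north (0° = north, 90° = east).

000°

The pressure-gradient force points toward the west (bearing 270°).
Geostrophic balance: in the Northern Hemisphere the Coriolis force deflects motion to the right, so the geostrophic wind blows 90° to the right of the pressure-gradient force (low pressure on the left).
Rotating 270° by 90° clockwise gives 000° — the wind blows toward the north.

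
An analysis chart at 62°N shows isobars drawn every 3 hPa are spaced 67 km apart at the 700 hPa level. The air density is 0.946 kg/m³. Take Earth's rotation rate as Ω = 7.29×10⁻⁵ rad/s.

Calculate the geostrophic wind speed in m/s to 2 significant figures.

Coriolis parameter at 62°N:
f = 2Ω sin φ = 2 × 7.29×10⁻⁵ × sin 62° = 1.29×10⁻⁴ s⁻¹
Pressure gradient: |∂P/∂n| = 300 Pa / 67000 m = 4.48×10⁻³ Pa/m
Geostrophic balance (pressure-gradient force = Coriolis force):
V_g = (1/(fρ)) |∂P/∂n| = 4.48×10⁻³ / (1.29×10⁻⁴ × 0.946) = 36.8 m/s

37 m/s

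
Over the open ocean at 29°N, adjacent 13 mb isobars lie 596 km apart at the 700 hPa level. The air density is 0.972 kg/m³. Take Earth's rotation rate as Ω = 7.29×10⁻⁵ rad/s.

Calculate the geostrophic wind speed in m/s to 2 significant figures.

32 m/s

Coriolis parameter at 29°N:
f = 2Ω sin φ = 2 × 7.29×10⁻⁵ × sin 29° = 7.07×10⁻⁵ s⁻¹
Pressure gradient: |∂P/∂n| = 1300 Pa / 596000 m = 2.18×10⁻³ Pa/m
Geostrophic balance (pressure-gradient force = Coriolis force):
V_g = (1/(fρ)) |∂P/∂n| = 2.18×10⁻³ / (7.07×10⁻⁵ × 0.972) = 31.7 m/s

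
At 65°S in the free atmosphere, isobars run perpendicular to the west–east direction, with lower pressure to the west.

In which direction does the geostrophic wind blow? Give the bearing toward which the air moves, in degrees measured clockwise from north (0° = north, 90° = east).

The pressure-gradient force points toward the west (bearing 270°).
Geostrophic balance: in the Southern Hemisphere the Coriolis force deflects motion to the left, so the geostrophic wind blows 90° to the left of the pressure-gradient force (low pressure on the right).
Rotating 270° by 90° counterclockwise gives 180° — the wind blows toward the south.

180°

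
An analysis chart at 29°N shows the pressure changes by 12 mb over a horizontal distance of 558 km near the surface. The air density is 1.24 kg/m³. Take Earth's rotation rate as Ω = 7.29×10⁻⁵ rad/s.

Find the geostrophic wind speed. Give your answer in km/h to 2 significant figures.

88 km/h

Coriolis parameter at 29°N:
f = 2Ω sin φ = 2 × 7.29×10⁻⁵ × sin 29° = 7.07×10⁻⁵ s⁻¹
Pressure gradient: |∂P/∂n| = 1200 Pa / 558000 m = 2.15×10⁻³ Pa/m
Geostrophic balance (pressure-gradient force = Coriolis force):
V_g = (1/(fρ)) |∂P/∂n| = 2.15×10⁻³ / (7.07×10⁻⁵ × 1.24) = 24.5 m/s
Converting: 24.5 m/s × 3.6 = 88 km/h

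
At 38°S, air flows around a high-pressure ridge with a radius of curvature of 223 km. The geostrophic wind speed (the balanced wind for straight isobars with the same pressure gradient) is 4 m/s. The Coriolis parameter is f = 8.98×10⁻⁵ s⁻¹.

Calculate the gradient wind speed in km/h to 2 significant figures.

Around a high, pressure-gradient force acts outward with centrifugal, so Coriolis balances both:
fV = (1/ρ)|∂P/∂n| + V²/R  →  V² − fR·V + fR·V_g = 0
With fR = 8.98×10⁻⁵ × 223×10³ m = 20.0 m/s:
V = [fR − √((fR)² − 4 fR V_g)]/2 = [20.0 − √(20.0² − 4×20.0×4)]/2 = 5.52 m/s
Supergeostrophic (V > V_g = 4 m/s), as expected around a high.
Converting: 5.52 m/s × 3.6 = 20 km/h

20 km/h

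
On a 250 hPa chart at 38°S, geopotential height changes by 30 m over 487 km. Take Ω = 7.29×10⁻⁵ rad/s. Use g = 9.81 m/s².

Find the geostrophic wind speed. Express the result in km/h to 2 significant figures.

Coriolis parameter at 38°S:
f = 2Ω sin φ = 2 × 7.29×10⁻⁵ × sin 38° = 8.98×10⁻⁵ s⁻¹
Height gradient: |∂Z/∂n| = 30 m / 487000 m = 6.16×10⁻⁵
On a pressure surface, geostrophic balance gives V_g = (g/f)|∂Z/∂n|:
V_g = 9.81 × 6.16×10⁻⁵ / 8.98×10⁻⁵ = 6.73 m/s
Converting: 6.73 m/s × 3.6 = 24 km/h

24 km/h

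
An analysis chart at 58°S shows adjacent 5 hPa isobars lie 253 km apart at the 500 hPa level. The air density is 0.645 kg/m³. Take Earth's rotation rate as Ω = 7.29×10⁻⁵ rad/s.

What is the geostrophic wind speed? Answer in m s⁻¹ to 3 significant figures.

24.8 m s⁻¹

Coriolis parameter at 58°S:
f = 2Ω sin φ = 2 × 7.29×10⁻⁵ × sin 58° = 1.24×10⁻⁴ s⁻¹
Pressure gradient: |∂P/∂n| = 500 Pa / 253000 m = 1.98×10⁻³ Pa/m
Geostrophic balance (pressure-gradient force = Coriolis force):
V_g = (1/(fρ)) |∂P/∂n| = 1.98×10⁻³ / (1.24×10⁻⁴ × 0.645) = 24.8 m/s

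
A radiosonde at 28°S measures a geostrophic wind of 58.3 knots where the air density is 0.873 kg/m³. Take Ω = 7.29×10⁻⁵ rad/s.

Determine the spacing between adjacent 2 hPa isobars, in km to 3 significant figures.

Coriolis parameter at 28°S:
f = 2Ω sin φ = 2 × 7.29×10⁻⁵ × sin 28° = 6.84×10⁻⁵ s⁻¹
Wind speed in SI: 58.3 knots = 30.0 m/s
Geostrophic balance rearranged: |∂P/∂n| = f ρ V_g
|∂P/∂n| = 6.84×10⁻⁵ × 0.873 × 30.0 = 1.79×10⁻³ Pa/m
Isobar spacing: Δn = ΔP/|∂P/∂n| = 200 Pa / 1.79×10⁻³ Pa/m = 111594 m ≈ 112 km

112 km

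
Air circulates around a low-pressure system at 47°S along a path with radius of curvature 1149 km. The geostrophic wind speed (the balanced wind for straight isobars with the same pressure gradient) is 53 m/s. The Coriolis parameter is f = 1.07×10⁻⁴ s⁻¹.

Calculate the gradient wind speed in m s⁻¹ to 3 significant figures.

Around a low, centrifugal force acts outward with Coriolis, so pressure-gradient force balances both:
(1/ρ)|∂P/∂n| = fV + V²/R  →  V² + fR·V − fR·V_g = 0
With fR = 1.07×10⁻⁴ × 1149×10³ m = 123 m/s:
V = [−fR + √((fR)² + 4 fR V_g)]/2 = [−123 + √(123² + 4×123×53)]/2 = 40 m/s
Subgeostrophic (V < V_g = 53 m/s), as expected around a low.

40.0 m s⁻¹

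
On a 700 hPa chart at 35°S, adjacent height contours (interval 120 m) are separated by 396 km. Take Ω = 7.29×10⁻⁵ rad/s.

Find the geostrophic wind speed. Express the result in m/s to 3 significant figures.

Coriolis parameter at 35°S:
f = 2Ω sin φ = 2 × 7.29×10⁻⁵ × sin 35° = 8.36×10⁻⁵ s⁻¹
Height gradient: |∂Z/∂n| = 120 m / 396000 m = 3.03×10⁻⁴
On a pressure surface, geostrophic balance gives V_g = (g/f)|∂Z/∂n|:
V_g = 9.81 × 3.03×10⁻⁴ / 8.36×10⁻⁵ = 35.5 m/s

35.5 m/s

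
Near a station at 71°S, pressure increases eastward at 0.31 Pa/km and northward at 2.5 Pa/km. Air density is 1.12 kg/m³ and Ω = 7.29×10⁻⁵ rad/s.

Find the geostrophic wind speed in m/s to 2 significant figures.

16 m/s

Coriolis parameter at 71°S:
f = 2Ω sin φ = 2 × 7.29×10⁻⁵ × sin 71° = 1.38×10⁻⁴ s⁻¹
In the Southern Hemisphere f is negative: f = −1.38×10⁻⁴ s⁻¹.
Component geostrophic relations (x east, y north):
u_g = −(1/(fρ)) ∂P/∂y,  v_g = (1/(fρ)) ∂P/∂x
u_g = −(2.5×10⁻³)/(−1.38×10⁻⁴ × 1.12) = 16.2 m/s;  v_g = (0.31×10⁻³)/(−1.38×10⁻⁴ × 1.12) = −2.01 m/s
|V_g| = √(u_g² + v_g²) = 16.3 m/s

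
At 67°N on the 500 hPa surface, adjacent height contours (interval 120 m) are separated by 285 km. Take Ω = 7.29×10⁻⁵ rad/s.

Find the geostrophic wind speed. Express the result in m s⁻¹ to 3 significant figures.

Coriolis parameter at 67°N:
f = 2Ω sin φ = 2 × 7.29×10⁻⁵ × sin 67° = 1.34×10⁻⁴ s⁻¹
Height gradient: |∂Z/∂n| = 120 m / 285000 m = 4.21×10⁻⁴
On a pressure surface, geostrophic balance gives V_g = (g/f)|∂Z/∂n|:
V_g = 9.81 × 4.21×10⁻⁴ / 1.34×10⁻⁴ = 30.8 m/s

30.8 m s⁻¹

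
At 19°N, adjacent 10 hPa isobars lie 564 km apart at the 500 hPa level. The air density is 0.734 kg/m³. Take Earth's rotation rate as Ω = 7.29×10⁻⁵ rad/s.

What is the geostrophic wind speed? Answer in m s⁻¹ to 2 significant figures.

Coriolis parameter at 19°N:
f = 2Ω sin φ = 2 × 7.29×10⁻⁵ × sin 19° = 4.75×10⁻⁵ s⁻¹
Pressure gradient: |∂P/∂n| = 1000 Pa / 564000 m = 1.77×10⁻³ Pa/m
Geostrophic balance (pressure-gradient force = Coriolis force):
V_g = (1/(fρ)) |∂P/∂n| = 1.77×10⁻³ / (4.75×10⁻⁵ × 0.734) = 50.9 m/s

51 m s⁻¹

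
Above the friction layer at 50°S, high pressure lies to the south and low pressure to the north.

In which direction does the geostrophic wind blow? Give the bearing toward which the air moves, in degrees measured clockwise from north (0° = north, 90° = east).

The pressure-gradient force points toward the north (bearing 000°).
Geostrophic balance: in the Southern Hemisphere the Coriolis force deflects motion to the left, so the geostrophic wind blows 90° to the left of the pressure-gradient force (low pressure on the right).
Rotating 000° by 90° counterclockwise gives 270° — the wind blows toward the west.

270°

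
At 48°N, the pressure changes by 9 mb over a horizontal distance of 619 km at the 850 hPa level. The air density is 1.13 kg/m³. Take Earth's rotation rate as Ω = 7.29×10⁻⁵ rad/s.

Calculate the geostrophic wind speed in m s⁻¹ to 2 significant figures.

Coriolis parameter at 48°N:
f = 2Ω sin φ = 2 × 7.29×10⁻⁵ × sin 48° = 1.08×10⁻⁴ s⁻¹
Pressure gradient: |∂P/∂n| = 900 Pa / 619000 m = 1.45×10⁻³ Pa/m
Geostrophic balance (pressure-gradient force = Coriolis force):
V_g = (1/(fρ)) |∂P/∂n| = 1.45×10⁻³ / (1.08×10⁻⁴ × 1.13) = 11.9 m/s

12 m s⁻¹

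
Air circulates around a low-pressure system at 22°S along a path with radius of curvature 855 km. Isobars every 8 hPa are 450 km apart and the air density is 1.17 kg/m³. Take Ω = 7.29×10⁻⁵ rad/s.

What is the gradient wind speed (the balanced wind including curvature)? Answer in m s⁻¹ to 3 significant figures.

19.6 m s⁻¹

Coriolis parameter at 22°S:
f = 2Ω sin φ = 2 × 7.29×10⁻⁵ × sin 22° = 5.46×10⁻⁵ s⁻¹
Pressure gradient: |∂P/∂n| = 800 Pa / 450000 m = 1.78×10⁻³ Pa/m
Geostrophic speed: V_g = |∂P/∂n|/(fρ) = 1.78×10⁻³/(5.46×10⁻⁵ × 1.17) = 27.8 m/s
Around a low, centrifugal force acts outward with Coriolis, so pressure-gradient force balances both:
(1/ρ)|∂P/∂n| = fV + V²/R  →  V² + fR·V − fR·V_g = 0
With fR = 5.46×10⁻⁵ × 855×10³ m = 46.7 m/s:
V = [−fR + √((fR)² + 4 fR V_g)]/2 = [−46.7 + √(46.7² + 4×46.7×27.8)]/2 = 19.6 m/s
Subgeostrophic (V < V_g = 27.8 m/s), as expected around a low.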